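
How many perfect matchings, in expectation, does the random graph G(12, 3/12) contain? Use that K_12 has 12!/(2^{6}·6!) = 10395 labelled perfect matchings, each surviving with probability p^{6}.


K_12 has 12!/(2^{6}·6!) = 10395 labelled perfect matchings.
For each such perfect matching H, let X_H = 1 if all 6 edges of H are present in G. Then P[X_H = 1] = p^{6} = (1/4)^{6} = 1/4096.
Summing the indicators: E[X] = Σ_H E[X_H] = 10395 · p^{6} = 10395 · 1/4096 = 10395/4096.
Numerically: E[X] ≈ 2.5378.

E[X] = 10395 · (1/4)^{6} = 10395/4096 ≈ 2.5378.


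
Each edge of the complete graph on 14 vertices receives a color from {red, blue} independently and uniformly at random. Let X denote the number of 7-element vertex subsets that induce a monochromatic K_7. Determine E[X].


Let X = Σ_S X_S over the C(14, 7) = 3432 subsets S of size 7, where X_S = 1 if the K_7 on S is monochromatic.
For a fixed S, the K_7 on S has C(7, 2) = 21 edges. P[all 21 edges red] = (1/2)^21, and likewise for blue, so P[monochromatic] = 2·(1/2)^21 = 2^{1 − 21} = 1/1048576.
Summing: E[X] = C(14, 7) · 2^{1 − 21} = 3432 · 1/1048576 = 429/131072.
Numerically: E[X] ≈ 0.003.

E[X] = C(14,7)·2^(1−C(7,2)) = 429/131072 ≈ 0.003.


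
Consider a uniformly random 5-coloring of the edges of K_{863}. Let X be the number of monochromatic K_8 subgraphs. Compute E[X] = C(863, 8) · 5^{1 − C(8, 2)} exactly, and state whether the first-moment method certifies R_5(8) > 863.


E[X] = C(863, 8) · 5^{1 − 28} = 7386423071602617757 · 5^{−27} = 7386423071602617757/7450580596923828125.
As a reduced fraction: E[X] = 7386423071602617757/7450580596923828125 ≈ 0.9914.
Is E[X] < 1? YES.
Since E[X] < 1, there exists a 5-coloring of K_{863} with no monochromatic K_8; hence R_5(8) > 863.

E[X] = 7386423071602617757/7450580596923828125 ≈ 0.9914; E[X] < 1, so R_5(8) > 863.


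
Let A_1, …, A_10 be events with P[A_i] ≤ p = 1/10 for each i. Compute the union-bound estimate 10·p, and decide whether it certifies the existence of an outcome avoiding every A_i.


Union bound: P[∪_{i=1}^{10} A_i] ≤ Σ_i P[A_i] ≤ 10·p = 10·(1/10) = 1.
Numerically: 1 ≈ 1.0000.
Is 1 < 1? NO.
Since the bound 1 is ≥ 1, the union bound is uninformative here; it does NOT by itself certify existence.

10·p = 1 ≈ 1.0000; existence NOT certified by the union bound.


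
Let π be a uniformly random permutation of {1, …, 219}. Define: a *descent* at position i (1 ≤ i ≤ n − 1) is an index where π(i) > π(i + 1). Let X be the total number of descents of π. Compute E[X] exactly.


Write X = Σ X_I over i = 1, …, 218, with X_I the indicator of one descent.
There are 218 indicators.
For each fixed i, the pair (π(i), π(i+1)) is a uniformly random ordered pair of distinct values from {1, …, 219}; by symmetry P[π(i) > π(i+1)] = 1/2.
By linearity: E[X] = 218 · (1/2) = (219 − 1) · (1/2) = 109 ≈ 109.000000.

E[X] = 109 = 109.000000.


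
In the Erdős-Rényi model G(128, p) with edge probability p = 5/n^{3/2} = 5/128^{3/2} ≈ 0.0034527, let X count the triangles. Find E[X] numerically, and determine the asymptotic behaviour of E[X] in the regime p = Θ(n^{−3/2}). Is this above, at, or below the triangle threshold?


Number of potential triangles: C(128, 3) = 341376.
Each occurs with probability p³ ≈ (0.0034527)³ ≈ 4.1159032e-08.
By linearity: E[X] = C(128, 3)·p³ ≈ 341376 · 4.1159032e-08 ≈ 0.01405.
Since α = 3/2 > 1, p = c/n^{3/2} = o(1/n) is below the triangle threshold p ~ 1/n. Asymptotically E[X] ~ (c³/6)·n^{3(1−α)} = (5³/6)·n^{-1.5} → 0, so by Markov's inequality G has no triangles w.h.p.

E[X] ≈ 0.01405; in regime p = Θ(1/n^{3/2}) E[X] tends to 0 (below the triangle threshold p ~ 1/n).


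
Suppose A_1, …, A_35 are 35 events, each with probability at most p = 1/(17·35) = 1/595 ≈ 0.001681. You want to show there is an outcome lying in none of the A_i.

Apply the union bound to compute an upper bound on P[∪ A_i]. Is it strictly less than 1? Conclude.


Union bound: P[∪_{i=1}^{35} A_i] ≤ Σ_i P[A_i] ≤ 35·p = 35·(1/595) = 1/17.
Numerically: 1/17 ≈ 0.058824.
Is 1/17 < 1? YES.
Since P[∪ A_i] ≤ 1/17 < 1, the complement has P[∩ A_i^c] ≥ 1 − 1/17 = 16/17 > 0, so some outcome avoids every A_i.

35·p = 1/17 ≈ 0.058824; existence CERTIFIED by the union bound.


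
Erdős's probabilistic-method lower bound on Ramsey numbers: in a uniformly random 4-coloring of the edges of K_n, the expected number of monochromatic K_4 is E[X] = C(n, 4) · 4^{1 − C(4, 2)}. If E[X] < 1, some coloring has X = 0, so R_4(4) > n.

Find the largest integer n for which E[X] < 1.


We need C(n, 4) · 4^{1 − 6} < 1, i.e. C(n, 4) < 4^{6 − 1} = 1024.
Check values of n near the boundary:
  n = 10: C(10, 4) = 210; 210 < 1024? YES
  n = 11: C(11, 4) = 330; 330 < 1024? YES
  n = 12: C(12, 4) = 495; 495 < 1024? YES
  n = 13: C(13, 4) = 715; 715 < 1024? YES
  n = 14: C(14, 4) = 1001; 1001 < 1024? YES
  n = 15: C(15, 4) = 1365; 1365 < 1024? NO
  n = 16: C(16, 4) = 1820; 1820 < 1024? NO
  n = 17: C(17, 4) = 2380; 2380 < 1024? NO
The largest n with C(n, 4) < 1024 is n = 14 (where E[X] = 1001/1024 ≈ 0.9775). Hence R_4(4) > 14, i.e. R_4(4) ≥ 15.

Largest n = 14; hence R_4(4) > 14.


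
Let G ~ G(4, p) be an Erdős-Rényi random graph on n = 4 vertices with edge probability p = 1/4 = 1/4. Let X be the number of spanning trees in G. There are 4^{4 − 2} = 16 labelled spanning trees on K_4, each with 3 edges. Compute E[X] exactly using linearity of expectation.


K_4 has 4^{4 − 2} = 16 labelled spanning trees.
For each such spanning tree H, let X_H = 1 if all 3 edges of H are present in G. Then P[X_H = 1] = p^{3} = (1/4)^{3} = 1/64.
By linearity: E[X] = Σ_H E[X_H] = 16 · p^{3} = 16 · 1/64 = 1/4.
Numerically: E[X] ≈ 0.25.

E[X] = 16 · (1/4)^{3} = 1/4 ≈ 0.25.


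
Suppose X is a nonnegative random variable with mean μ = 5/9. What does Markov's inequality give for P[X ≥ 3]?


μ = E[X] = 5/9, a = 3.
Markov: P[X ≥ 3] ≤ μ/a = (5/9)/3 = 5/27.
Numerically: ≈ 0.185.
(Since a = 3 > μ = 0.556, the bound 5/27 is < 1 and informative.)

P[X ≥ 3] ≤ 5/27 ≈ 0.185.


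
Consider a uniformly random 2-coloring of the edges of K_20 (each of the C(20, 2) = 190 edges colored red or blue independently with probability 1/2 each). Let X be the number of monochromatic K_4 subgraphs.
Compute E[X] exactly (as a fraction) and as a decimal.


Let X = Σ_S X_S over the C(20, 4) = 4845 subsets S of size 4, where X_S = 1 if the K_4 on S is monochromatic.
For a fixed S, the K_4 on S has C(4, 2) = 6 edges. P[all 6 edges red] = (1/2)^6, and likewise for blue, so P[monochromatic] = 2·(1/2)^6 = 2^{1 − 6} = 1/32.
By linearity of expectation: E[X] = C(20, 4) · 2^{1 − 6} = 4845 · 1/32 = 4845/32.
Numerically: E[X] ≈ 151.4062.

E[X] = C(20,4)·2^(1−C(4,2)) = 4845/32 ≈ 151.4062.


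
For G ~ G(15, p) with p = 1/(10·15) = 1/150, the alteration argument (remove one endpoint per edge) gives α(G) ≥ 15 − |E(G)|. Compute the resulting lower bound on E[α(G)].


E[|E(G)|] = C(15, 2)·p = 105 · (1/150) = 7/10.
E[α(G)] ≥ n − E[|E(G)|] = 15 − 7/10 = 143/10.
Numerically: ≈ 14.30000.
(This is only a lower bound; the true E[α(G)] may be larger.)

E[α(G)] ≥ 143/10 ≈ 14.30000.


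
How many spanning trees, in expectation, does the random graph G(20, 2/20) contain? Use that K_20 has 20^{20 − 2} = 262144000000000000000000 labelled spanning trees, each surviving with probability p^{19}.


K_20 has 20^{20 − 2} = 262144000000000000000000 labelled spanning trees.
For each such spanning tree H, let X_H = 1 if all 19 edges of H are present in G. Then P[X_H = 1] = p^{19} = (1/10)^{19} = 1/10000000000000000000.
Summing the indicators: E[X] = Σ_H E[X_H] = 262144000000000000000000 · p^{19} = 262144000000000000000000 · 1/10000000000000000000 = 131072/5.
Numerically: E[X] ≈ 2.621e+04.

E[X] = 262144000000000000000000 · (1/10)^{19} = 131072/5 ≈ 2.621e+04.


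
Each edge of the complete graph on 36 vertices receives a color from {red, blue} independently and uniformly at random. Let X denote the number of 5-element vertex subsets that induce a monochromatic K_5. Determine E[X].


Let X = Σ_S X_S over the C(36, 5) = 376992 subsets S of size 5, where X_S = 1 if the K_5 on S is monochromatic.
For a fixed S, the K_5 on S has C(5, 2) = 10 edges. P[all 10 edges red] = (1/2)^10, and likewise for blue, so P[monochromatic] = 2·(1/2)^10 = 2^{1 − 10} = 1/512.
By linearity: E[X] = C(36, 5) · 2^{1 − 10} = 376992 · 1/512 = 11781/16.
Numerically: E[X] ≈ 736.312.

E[X] = C(36,5)·2^(1−C(5,2)) = 11781/16 ≈ 736.312.


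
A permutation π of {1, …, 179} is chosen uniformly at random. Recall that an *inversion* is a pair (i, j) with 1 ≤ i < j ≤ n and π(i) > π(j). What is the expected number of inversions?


Write X = Σ X_I over the C(179, 2) = 15931 pairs i < j, with X_I the indicator of one inversion.
There are 15931 indicators.
For each fixed pair i < j, the values π(i) and π(j) are two distinct elements of {1, …, 179} in uniformly random order; by symmetry P[π(i) > π(j)] = 1/2.
By linearity: E[X] = 15931 · (1/2) = C(179, 2) · (1/2) = 15931/2 = 15931/2 ≈ 7965.500.

E[X] = 15931/2 = 7965.500.


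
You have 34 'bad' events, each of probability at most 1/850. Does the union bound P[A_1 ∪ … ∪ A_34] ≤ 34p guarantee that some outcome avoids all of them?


Union bound: P[∪_{i=1}^{34} A_i] ≤ Σ_i P[A_i] ≤ 34·p = 34·(1/850) = 1/25.
Numerically: 1/25 ≈ 0.040000.
Is 1/25 < 1? YES.
Since P[∪ A_i] ≤ 1/25 < 1, the complement has P[∩ A_i^c] ≥ 1 − 1/25 = 24/25 > 0, so some outcome avoids every A_i.

34·p = 1/25 ≈ 0.040000; existence CERTIFIED by the union bound.


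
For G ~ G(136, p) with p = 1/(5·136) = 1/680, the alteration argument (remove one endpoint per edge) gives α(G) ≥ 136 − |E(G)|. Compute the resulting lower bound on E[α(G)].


E[|E(G)|] = C(136, 2)·p = 9180 · (1/680) = 27/2.
E[α(G)] ≥ n − E[|E(G)|] = 136 − 27/2 = 245/2.
Numerically: ≈ 122.5000.
(This is only a lower bound; the true E[α(G)] may be larger.)

E[α(G)] ≥ 245/2 ≈ 122.5000.


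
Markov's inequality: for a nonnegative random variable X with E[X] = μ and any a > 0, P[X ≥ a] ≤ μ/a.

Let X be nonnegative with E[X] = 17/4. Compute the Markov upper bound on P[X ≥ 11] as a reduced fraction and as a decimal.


μ = E[X] = 17/4, a = 11.
Markov: P[X ≥ 11] ≤ μ/a = (17/4)/11 = 17/44.
Numerically: ≈ 0.38636.
(Since a = 11 > μ = 4.25000, the bound 17/44 is < 1 and informative.)

P[X ≥ 11] ≤ 17/44 ≈ 0.38636.


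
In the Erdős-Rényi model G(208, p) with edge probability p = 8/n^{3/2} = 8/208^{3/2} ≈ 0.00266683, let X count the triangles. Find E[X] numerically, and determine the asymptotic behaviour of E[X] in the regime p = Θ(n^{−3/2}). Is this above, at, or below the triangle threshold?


Number of potential triangles: C(208, 3) = 1478256.
Each occurs with probability p³ ≈ (0.00266683)³ ≈ 1.89664021e-08.
By linearity: E[X] = C(208, 3)·p³ ≈ 1478256 · 1.89664021e-08 ≈ 0.028037.
Since α = 3/2 > 1, p = c/n^{3/2} = o(1/n) is below the triangle threshold p ~ 1/n. Asymptotically E[X] ~ (c³/6)·n^{3(1−α)} = (8³/6)·n^{-1.5} → 0, so by Markov's inequality G has no triangles w.h.p.

E[X] ≈ 0.028037; in regime p = Θ(1/n^{3/2}) E[X] tends to 0 (below the triangle threshold p ~ 1/n).


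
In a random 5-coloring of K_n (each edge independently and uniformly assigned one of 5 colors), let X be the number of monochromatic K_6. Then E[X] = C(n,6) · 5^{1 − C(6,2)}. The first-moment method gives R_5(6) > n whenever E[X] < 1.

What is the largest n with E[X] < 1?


We need C(n, 6) · 5^{1 − 15} < 1, i.e. C(n, 6) < 5^{15 − 1} = 6103515625.
Check values of n near the boundary:
  n = 128: C(128, 6) = 5423611200; 5423611200 < 6103515625? YES
  n = 129: C(129, 6) = 5688177600; 5688177600 < 6103515625? YES
  n = 130: C(130, 6) = 5963412000; 5963412000 < 6103515625? YES
  n = 131: C(131, 6) = 6249655776; 6249655776 < 6103515625? NO
The largest n with C(n, 6) < 6103515625 is n = 130 (where E[X] = 47707296/48828125 ≈ 0.9770). Hence R_5(6) > 130, i.e. R_5(6) ≥ 131.

Largest n = 130; hence R_5(6) > 130.


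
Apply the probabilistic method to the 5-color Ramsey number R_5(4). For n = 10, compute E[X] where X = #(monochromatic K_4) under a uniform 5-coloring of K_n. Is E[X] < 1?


E[X] = C(10, 4) · 5^{1 − 6} = 210 · 5^{−5} = 210/3125.
As a reduced fraction: E[X] = 42/625 ≈ 0.0672000.
Is E[X] < 1? YES.
Since E[X] < 1, there exists a 5-coloring of K_{10} with no monochromatic K_4; hence R_5(4) > 10.

E[X] = 42/625 ≈ 0.0672000; E[X] < 1, so R_5(4) > 10.


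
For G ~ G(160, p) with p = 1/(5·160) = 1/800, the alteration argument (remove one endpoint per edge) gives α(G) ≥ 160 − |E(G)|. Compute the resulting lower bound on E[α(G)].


E[|E(G)|] = C(160, 2)·p = 12720 · (1/800) = 159/10.
E[α(G)] ≥ n − E[|E(G)|] = 160 − 159/10 = 1441/10.
Numerically: ≈ 144.100000.
(This is only a lower bound; the true E[α(G)] may be larger.)

E[α(G)] ≥ 1441/10 ≈ 144.100000.


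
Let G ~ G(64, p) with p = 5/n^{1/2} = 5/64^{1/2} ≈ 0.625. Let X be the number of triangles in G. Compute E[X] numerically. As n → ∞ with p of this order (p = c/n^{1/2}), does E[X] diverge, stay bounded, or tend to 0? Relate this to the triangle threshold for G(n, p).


Number of potential triangles: C(64, 3) = 41664.
Each occurs with probability p³ ≈ (0.625)³ ≈ 2.441406e-01.
By linearity: E[X] = C(64, 3)·p³ ≈ 41664 · 2.441406e-01 ≈ 10171.8750.
Since α = 1/2 < 1, p = c/n^{1/2} ≫ 1/n is above the triangle threshold p ~ 1/n. Asymptotically E[X] ~ (c³/6)·n^{3(1−α)} = (5³/6)·n^{1.5} → ∞; triangles are abundant w.h.p.

E[X] ≈ 10171.8750; in regime p = Θ(1/n^{1/2}) E[X] diverges (above the triangle threshold p ~ 1/n).


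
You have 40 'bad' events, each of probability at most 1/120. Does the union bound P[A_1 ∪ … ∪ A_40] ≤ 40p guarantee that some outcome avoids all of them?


Union bound: P[∪_{i=1}^{40} A_i] ≤ Σ_i P[A_i] ≤ 40·p = 40·(1/120) = 1/3.
Numerically: 1/3 ≈ 0.333333.
Is 1/3 < 1? YES.
Since P[∪ A_i] ≤ 1/3 < 1, the complement has P[∩ A_i^c] ≥ 1 − 1/3 = 2/3 > 0, so some outcome avoids every A_i.

40·p = 1/3 ≈ 0.333333; existence CERTIFIED by the union bound.


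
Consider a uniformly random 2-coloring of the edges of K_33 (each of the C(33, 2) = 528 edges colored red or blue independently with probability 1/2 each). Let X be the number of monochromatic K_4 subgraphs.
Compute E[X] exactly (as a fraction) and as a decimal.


Let X = Σ_S X_S over the C(33, 4) = 40920 subsets S of size 4, where X_S = 1 if the K_4 on S is monochromatic.
For a fixed S, the K_4 on S has C(4, 2) = 6 edges. P[all 6 edges red] = (1/2)^6, and likewise for blue, so P[monochromatic] = 2·(1/2)^6 = 2^{1 − 6} = 1/32.
By linearity of expectation: E[X] = C(33, 4) · 2^{1 − 6} = 40920 · 1/32 = 5115/4.
Numerically: E[X] ≈ 1278.750.

E[X] = C(33,4)·2^(1−C(4,2)) = 5115/4 ≈ 1278.750.


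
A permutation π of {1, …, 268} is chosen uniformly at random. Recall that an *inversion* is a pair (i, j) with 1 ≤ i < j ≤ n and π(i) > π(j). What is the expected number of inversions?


Write X = Σ X_I over the C(268, 2) = 35778 pairs i < j, with X_I the indicator of one inversion.
There are 35778 indicators.
For each fixed pair i < j, the values π(i) and π(j) are two distinct elements of {1, …, 268} in uniformly random order; by symmetry P[π(i) > π(j)] = 1/2.
By linearity: E[X] = 35778 · (1/2) = C(268, 2) · (1/2) = 35778/2 = 17889 ≈ 17889.00000.

E[X] = 17889 = 17889.00000.


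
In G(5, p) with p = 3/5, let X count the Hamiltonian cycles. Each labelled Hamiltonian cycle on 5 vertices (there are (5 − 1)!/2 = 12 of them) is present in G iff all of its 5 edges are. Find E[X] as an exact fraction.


K_5 has (5 − 1)!/2 = 12 labelled Hamiltonian cycles.
For each such Hamiltonian cycle H, let X_H = 1 if all 5 edges of H are present in G. Then P[X_H = 1] = p^{5} = (3/5)^{5} = 243/3125.
Summing the indicators: E[X] = Σ_H E[X_H] = 12 · p^{5} = 12 · 243/3125 = 2916/3125.
Numerically: E[X] ≈ 0.933.

E[X] = 12 · (3/5)^{5} = 2916/3125 ≈ 0.933.


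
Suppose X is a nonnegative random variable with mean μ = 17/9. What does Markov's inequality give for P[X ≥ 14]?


μ = E[X] = 17/9, a = 14.
Markov: P[X ≥ 14] ≤ μ/a = (17/9)/14 = 17/126.
Numerically: ≈ 0.13492.
(Since a = 14 > μ = 1.88889, the bound 17/126 is < 1 and informative.)

P[X ≥ 14] ≤ 17/126 ≈ 0.13492.


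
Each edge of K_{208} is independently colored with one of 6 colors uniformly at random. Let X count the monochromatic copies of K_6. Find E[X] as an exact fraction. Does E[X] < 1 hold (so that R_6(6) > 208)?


E[X] = C(208, 6) · 6^{1 − 15} = 104579959848 · 6^{−14} = 104579959848/78364164096.
As a reduced fraction: E[X] = 4357498327/3265173504 ≈ 1.3345381.
Is E[X] < 1? NO.
Since E[X] ≥ 1, the first-moment bound is inconclusive at n = 208; it does NOT by itself certify R_6(6) > 208.

E[X] = 4357498327/3265173504 ≈ 1.3345381; E[X] ≥ 1; first-moment method inconclusive here.


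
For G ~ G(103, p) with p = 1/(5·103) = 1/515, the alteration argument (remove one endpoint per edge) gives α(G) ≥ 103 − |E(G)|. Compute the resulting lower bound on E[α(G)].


E[|E(G)|] = C(103, 2)·p = 5253 · (1/515) = 51/5.
E[α(G)] ≥ n − E[|E(G)|] = 103 − 51/5 = 464/5.
Numerically: ≈ 92.800.
(This is only a lower bound; the true E[α(G)] may be larger.)

E[α(G)] ≥ 464/5 ≈ 92.800.


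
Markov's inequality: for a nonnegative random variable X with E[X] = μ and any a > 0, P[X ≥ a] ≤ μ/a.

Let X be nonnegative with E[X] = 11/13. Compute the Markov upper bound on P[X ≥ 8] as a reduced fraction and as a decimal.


μ = E[X] = 11/13, a = 8.
Markov: P[X ≥ 8] ≤ μ/a = (11/13)/8 = 11/104.
Numerically: ≈ 0.1058.
(Since a = 8 > μ = 0.8462, the bound 11/104 is < 1 and informative.)

P[X ≥ 8] ≤ 11/104 ≈ 0.1058.


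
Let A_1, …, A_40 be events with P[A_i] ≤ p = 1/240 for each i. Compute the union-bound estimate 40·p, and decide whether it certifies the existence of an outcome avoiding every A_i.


Union bound: P[∪_{i=1}^{40} A_i] ≤ Σ_i P[A_i] ≤ 40·p = 40·(1/240) = 1/6.
Numerically: 1/6 ≈ 0.1667.
Is 1/6 < 1? YES.
Since P[∪ A_i] ≤ 1/6 < 1, the complement has P[∩ A_i^c] ≥ 1 − 1/6 = 5/6 > 0, so some outcome avoids every A_i.

40·p = 1/6 ≈ 0.1667; existence CERTIFIED by the union bound.


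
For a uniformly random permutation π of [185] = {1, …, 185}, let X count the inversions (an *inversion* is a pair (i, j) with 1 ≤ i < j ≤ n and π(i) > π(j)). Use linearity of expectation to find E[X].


Write X = Σ X_I over the C(185, 2) = 17020 pairs i < j, with X_I the indicator of one inversion.
There are 17020 indicators.
For each fixed pair i < j, the values π(i) and π(j) are two distinct elements of {1, …, 185} in uniformly random order; by symmetry P[π(i) > π(j)] = 1/2.
By linearity: E[X] = 17020 · (1/2) = C(185, 2) · (1/2) = 17020/2 = 8510 ≈ 8510.00000.

E[X] = 8510 = 8510.00000.


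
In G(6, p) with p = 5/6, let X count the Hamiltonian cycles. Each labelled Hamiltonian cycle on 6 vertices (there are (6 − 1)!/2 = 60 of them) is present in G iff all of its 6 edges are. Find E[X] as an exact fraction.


K_6 has (6 − 1)!/2 = 60 labelled Hamiltonian cycles.
For each such Hamiltonian cycle H, let X_H = 1 if all 6 edges of H are present in G. Then P[X_H = 1] = p^{6} = (5/6)^{6} = 15625/46656.
By linearity of expectation: E[X] = Σ_H E[X_H] = 60 · p^{6} = 60 · 15625/46656 = 78125/3888.
Numerically: E[X] ≈ 20.0939.

E[X] = 60 · (5/6)^{6} = 78125/3888 ≈ 20.0939.


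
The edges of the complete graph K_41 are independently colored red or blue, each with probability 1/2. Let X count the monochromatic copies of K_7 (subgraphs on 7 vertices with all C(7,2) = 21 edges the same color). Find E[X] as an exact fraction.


Let X = Σ_S X_S over the C(41, 7) = 22481940 subsets S of size 7, where X_S = 1 if the K_7 on S is monochromatic.
For a fixed S, the K_7 on S has C(7, 2) = 21 edges. P[all 21 edges red] = (1/2)^21, and likewise for blue, so P[monochromatic] = 2·(1/2)^21 = 2^{1 − 21} = 1/1048576.
Summing: E[X] = C(41, 7) · 2^{1 − 21} = 22481940 · 1/1048576 = 5620485/262144.
Numerically: E[X] ≈ 21.44045.

E[X] = C(41,7)·2^(1−C(7,2)) = 5620485/262144 ≈ 21.44045.


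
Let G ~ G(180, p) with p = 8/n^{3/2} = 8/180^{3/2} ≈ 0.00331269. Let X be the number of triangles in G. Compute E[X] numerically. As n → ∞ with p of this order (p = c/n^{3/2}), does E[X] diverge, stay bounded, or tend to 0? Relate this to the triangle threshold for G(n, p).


Number of potential triangles: C(180, 3) = 955860.
Each occurs with probability p³ ≈ (0.00331269)³ ≈ 3.63532872e-08.
By linearity: E[X] = C(180, 3)·p³ ≈ 955860 · 3.63532872e-08 ≈ 0.034749.
Since α = 3/2 > 1, p = c/n^{3/2} = o(1/n) is below the triangle threshold p ~ 1/n. Asymptotically E[X] ~ (c³/6)·n^{3(1−α)} = (8³/6)·n^{-1.5} → 0, so by Markov's inequality G has no triangles w.h.p.

E[X] ≈ 0.034749; in regime p = Θ(1/n^{3/2}) E[X] tends to 0 (below the triangle threshold p ~ 1/n).


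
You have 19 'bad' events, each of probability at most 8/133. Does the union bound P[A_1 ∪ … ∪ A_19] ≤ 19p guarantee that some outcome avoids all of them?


Union bound: P[∪_{i=1}^{19} A_i] ≤ Σ_i P[A_i] ≤ 19·p = 19·(8/133) = 8/7.
Numerically: 8/7 ≈ 1.142857.
Is 8/7 < 1? NO.
Since the bound 8/7 is ≥ 1, the union bound is uninformative here; it does NOT by itself certify existence.

19·p = 8/7 ≈ 1.142857; existence NOT certified by the union bound.


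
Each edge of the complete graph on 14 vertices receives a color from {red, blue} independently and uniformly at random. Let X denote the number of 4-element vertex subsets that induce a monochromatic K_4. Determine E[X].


Let X = Σ_S X_S over the C(14, 4) = 1001 subsets S of size 4, where X_S = 1 if the K_4 on S is monochromatic.
For a fixed S, the K_4 on S has C(4, 2) = 6 edges. P[all 6 edges red] = (1/2)^6, and likewise for blue, so P[monochromatic] = 2·(1/2)^6 = 2^{1 − 6} = 1/32.
Summing: E[X] = C(14, 4) · 2^{1 − 6} = 1001 · 1/32 = 1001/32.
Numerically: E[X] ≈ 31.281250.

E[X] = C(14,4)·2^(1−C(4,2)) = 1001/32 ≈ 31.281250.


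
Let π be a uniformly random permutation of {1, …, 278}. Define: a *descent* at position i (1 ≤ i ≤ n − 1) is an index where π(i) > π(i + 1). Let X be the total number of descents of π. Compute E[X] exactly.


Write X = Σ X_I over i = 1, …, 277, with X_I the indicator of one descent.
There are 277 indicators.
For each fixed i, the pair (π(i), π(i+1)) is a uniformly random ordered pair of distinct values from {1, …, 278}; by symmetry P[π(i) > π(i+1)] = 1/2.
By linearity: E[X] = 277 · (1/2) = (278 − 1) · (1/2) = 277/2 ≈ 138.50000.

E[X] = 277/2 = 138.50000.


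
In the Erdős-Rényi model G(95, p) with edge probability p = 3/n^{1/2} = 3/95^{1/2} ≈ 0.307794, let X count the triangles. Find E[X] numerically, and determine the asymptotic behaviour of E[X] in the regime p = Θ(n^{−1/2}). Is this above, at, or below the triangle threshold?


Number of potential triangles: C(95, 3) = 138415.
Each occurs with probability p³ ≈ (0.307794)³ ≈ 2.91593847e-02.
By linearity: E[X] = C(95, 3)·p³ ≈ 138415 · 2.91593847e-02 ≈ 4036.096239.
Since α = 1/2 < 1, p = c/n^{1/2} ≫ 1/n is above the triangle threshold p ~ 1/n. Asymptotically E[X] ~ (c³/6)·n^{3(1−α)} = (3³/6)·n^{1.5} → ∞; triangles are abundant w.h.p.

E[X] ≈ 4036.096239; in regime p = Θ(1/n^{1/2}) E[X] diverges (above the triangle threshold p ~ 1/n).


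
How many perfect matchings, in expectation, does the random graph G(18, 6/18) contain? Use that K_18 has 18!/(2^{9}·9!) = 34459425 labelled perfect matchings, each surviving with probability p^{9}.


K_18 has 18!/(2^{9}·9!) = 34459425 labelled perfect matchings.
For each such perfect matching H, let X_H = 1 if all 9 edges of H are present in G. Then P[X_H = 1] = p^{9} = (1/3)^{9} = 1/19683.
By linearity: E[X] = Σ_H E[X_H] = 34459425 · p^{9} = 34459425 · 1/19683 = 425425/243.
Numerically: E[X] ≈ 1750.7.

E[X] = 34459425 · (1/3)^{9} = 425425/243 ≈ 1750.7.


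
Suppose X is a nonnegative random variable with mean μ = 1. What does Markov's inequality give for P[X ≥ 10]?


μ = E[X] = 1, a = 10.
Markov: P[X ≥ 10] ≤ μ/a = (1)/10 = 1/10.
Numerically: ≈ 0.100.
(Since a = 10 > μ = 1.000, the bound 1/10 is < 1 and informative.)

P[X ≥ 10] ≤ 1/10 ≈ 0.100.


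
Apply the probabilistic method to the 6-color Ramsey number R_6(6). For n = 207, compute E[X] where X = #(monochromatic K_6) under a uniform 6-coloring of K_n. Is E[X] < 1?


E[X] = C(207, 6) · 6^{1 − 15} = 101563230237 · 6^{−14} = 101563230237/78364164096.
As a reduced fraction: E[X] = 33854410079/26121388032 ≈ 1.29604.
Is E[X] < 1? NO.
Since E[X] ≥ 1, the first-moment bound is inconclusive at n = 207; it does NOT by itself certify R_6(6) > 207.

E[X] = 33854410079/26121388032 ≈ 1.29604; E[X] ≥ 1; first-moment method inconclusive here.


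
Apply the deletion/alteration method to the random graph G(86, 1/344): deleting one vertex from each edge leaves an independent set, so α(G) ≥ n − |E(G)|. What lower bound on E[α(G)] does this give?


E[|E(G)|] = C(86, 2)·p = 3655 · (1/344) = 85/8.
E[α(G)] ≥ n − E[|E(G)|] = 86 − 85/8 = 603/8.
Numerically: ≈ 75.37500.
(This is only a lower bound; the true E[α(G)] may be larger.)

E[α(G)] ≥ 603/8 ≈ 75.37500.


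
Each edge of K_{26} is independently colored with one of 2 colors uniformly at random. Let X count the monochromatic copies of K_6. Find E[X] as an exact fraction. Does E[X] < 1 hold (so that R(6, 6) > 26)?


E[X] = C(26, 6) · 2^{1 − 15} = 230230 · 2^{−14} = 230230/16384.
As a reduced fraction: E[X] = 115115/8192 ≈ 14.052.
Is E[X] < 1? NO.
Since E[X] ≥ 1, the first-moment bound is inconclusive at n = 26; it does NOT by itself certify R(6, 6) > 26.

E[X] = 115115/8192 ≈ 14.052; E[X] ≥ 1; first-moment method inconclusive here.


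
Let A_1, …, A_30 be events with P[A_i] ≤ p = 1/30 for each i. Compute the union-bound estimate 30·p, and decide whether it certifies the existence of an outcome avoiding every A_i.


Union bound: P[∪_{i=1}^{30} A_i] ≤ Σ_i P[A_i] ≤ 30·p = 30·(1/30) = 1.
Numerically: 1 ≈ 1.0000000.
Is 1 < 1? NO.
Since the bound 1 is ≥ 1, the union bound is uninformative here; it does NOT by itself certify existence.

30·p = 1 ≈ 1.0000000; existence NOT certified by the union bound.


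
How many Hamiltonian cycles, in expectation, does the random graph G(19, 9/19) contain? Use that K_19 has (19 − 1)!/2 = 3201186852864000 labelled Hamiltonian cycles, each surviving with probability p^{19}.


K_19 has (19 − 1)!/2 = 3201186852864000 labelled Hamiltonian cycles.
For each such Hamiltonian cycle H, let X_H = 1 if all 19 edges of H are present in G. Then P[X_H = 1] = p^{19} = (9/19)^{19} = 1350851717672992089/1978419655660313589123979.
By linearity: E[X] = Σ_H E[X_H] = 3201186852864000 · p^{19} = 3201186852864000 · 1350851717672992089/1978419655660313589123979 = 4324328758783534194876278992896000/1978419655660313589123979.
Numerically: E[X] ≈ 2.18575e+09.

E[X] = 3201186852864000 · (9/19)^{19} = 4324328758783534194876278992896000/1978419655660313589123979 ≈ 2.18575e+09.


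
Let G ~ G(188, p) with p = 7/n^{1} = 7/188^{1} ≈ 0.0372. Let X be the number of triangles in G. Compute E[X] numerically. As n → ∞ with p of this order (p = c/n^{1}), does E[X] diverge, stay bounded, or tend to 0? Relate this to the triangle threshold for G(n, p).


Number of potential triangles: C(188, 3) = 1089836.
Each occurs with probability p³ ≈ (0.0372)³ ≈ 5.16203e-05.
By linearity: E[X] = C(188, 3)·p³ ≈ 1089836 · 5.16203e-05 ≈ 56.258.
Here α = 1, so p = 7/n is exactly at the triangle threshold p ~ 1/n. Asymptotically E[X] → c³/6 = 7³/6 = 343/6 ≈ 57.167, a bounded constant. In this regime the triangle count is asymptotically Poisson(c³/6).

E[X] ≈ 56.258; in regime p = Θ(1/n^{1}) E[X] stays bounded (at the triangle threshold p ~ 1/n).


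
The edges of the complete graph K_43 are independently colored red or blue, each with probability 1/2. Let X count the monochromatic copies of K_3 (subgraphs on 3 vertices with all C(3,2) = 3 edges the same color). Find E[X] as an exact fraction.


Let X = Σ_S X_S over the C(43, 3) = 12341 subsets S of size 3, where X_S = 1 if the K_3 on S is monochromatic.
For a fixed S, the K_3 on S has C(3, 2) = 3 edges. P[all 3 edges red] = (1/2)^3, and likewise for blue, so P[monochromatic] = 2·(1/2)^3 = 2^{1 − 3} = 1/4.
By linearity of expectation: E[X] = C(43, 3) · 2^{1 − 3} = 12341 · 1/4 = 12341/4.
Numerically: E[X] ≈ 3085.25000.

E[X] = C(43,3)·2^(1−C(3,2)) = 12341/4 ≈ 3085.25000.


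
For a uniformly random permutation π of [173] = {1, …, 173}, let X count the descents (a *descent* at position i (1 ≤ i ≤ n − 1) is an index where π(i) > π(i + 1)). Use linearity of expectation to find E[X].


Write X = Σ X_I over i = 1, …, 172, with X_I the indicator of one descent.
There are 172 indicators.
For each fixed i, the pair (π(i), π(i+1)) is a uniformly random ordered pair of distinct values from {1, …, 173}; by symmetry P[π(i) > π(i+1)] = 1/2.
By linearity: E[X] = 172 · (1/2) = (173 − 1) · (1/2) = 86 ≈ 86.000.

E[X] = 86 = 86.000.


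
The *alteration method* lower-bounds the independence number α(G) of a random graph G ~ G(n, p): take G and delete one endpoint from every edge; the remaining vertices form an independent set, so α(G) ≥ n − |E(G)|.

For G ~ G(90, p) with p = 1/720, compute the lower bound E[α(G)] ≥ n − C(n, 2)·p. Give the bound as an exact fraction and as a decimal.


E[|E(G)|] = C(90, 2)·p = 4005 · (1/720) = 89/16.
E[α(G)] ≥ n − E[|E(G)|] = 90 − 89/16 = 1351/16.
Numerically: ≈ 84.4375.
(This is only a lower bound; the true E[α(G)] may be larger.)

E[α(G)] ≥ 1351/16 ≈ 84.4375.


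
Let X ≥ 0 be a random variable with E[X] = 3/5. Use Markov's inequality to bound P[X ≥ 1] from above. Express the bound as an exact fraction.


μ = E[X] = 3/5, a = 1.
Markov: P[X ≥ 1] ≤ μ/a = (3/5)/1 = 3/5.
Numerically: ≈ 0.600.
(Since a = 1 > μ = 0.600, the bound 3/5 is < 1 and informative.)

P[X ≥ 1] ≤ 3/5 ≈ 0.600.


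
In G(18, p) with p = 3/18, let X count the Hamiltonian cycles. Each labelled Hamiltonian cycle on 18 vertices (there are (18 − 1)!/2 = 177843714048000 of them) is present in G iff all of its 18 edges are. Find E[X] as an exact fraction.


K_18 has (18 − 1)!/2 = 177843714048000 labelled Hamiltonian cycles.
For each such Hamiltonian cycle H, let X_H = 1 if all 18 edges of H are present in G. Then P[X_H = 1] = p^{18} = (1/6)^{18} = 1/101559956668416.
Summing the indicators: E[X] = Σ_H E[X_H] = 177843714048000 · p^{18} = 177843714048000 · 1/101559956668416 = 14889875/8503056.
Numerically: E[X] ≈ 1.751.

E[X] = 177843714048000 · (1/6)^{18} = 14889875/8503056 ≈ 1.751.


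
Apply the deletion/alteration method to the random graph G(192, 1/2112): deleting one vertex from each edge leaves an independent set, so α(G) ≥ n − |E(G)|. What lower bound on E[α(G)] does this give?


E[|E(G)|] = C(192, 2)·p = 18336 · (1/2112) = 191/22.
E[α(G)] ≥ n − E[|E(G)|] = 192 − 191/22 = 4033/22.
Numerically: ≈ 183.31818.
(This is only a lower bound; the true E[α(G)] may be larger.)

E[α(G)] ≥ 4033/22 ≈ 183.31818.


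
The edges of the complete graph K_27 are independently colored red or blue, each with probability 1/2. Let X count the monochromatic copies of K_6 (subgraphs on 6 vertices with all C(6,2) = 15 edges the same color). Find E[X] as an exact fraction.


Let X = Σ_S X_S over the C(27, 6) = 296010 subsets S of size 6, where X_S = 1 if the K_6 on S is monochromatic.
For a fixed S, the K_6 on S has C(6, 2) = 15 edges. P[all 15 edges red] = (1/2)^15, and likewise for blue, so P[monochromatic] = 2·(1/2)^15 = 2^{1 − 15} = 1/16384.
By linearity of expectation: E[X] = C(27, 6) · 2^{1 − 15} = 296010 · 1/16384 = 148005/8192.
Numerically: E[X] ≈ 18.067.

E[X] = C(27,6)·2^(1−C(6,2)) = 148005/8192 ≈ 18.067.


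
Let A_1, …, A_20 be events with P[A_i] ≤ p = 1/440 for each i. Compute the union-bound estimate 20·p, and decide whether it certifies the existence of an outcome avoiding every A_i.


Union bound: P[∪_{i=1}^{20} A_i] ≤ Σ_i P[A_i] ≤ 20·p = 20·(1/440) = 1/22.
Numerically: 1/22 ≈ 0.045.
Is 1/22 < 1? YES.
Since P[∪ A_i] ≤ 1/22 < 1, the complement has P[∩ A_i^c] ≥ 1 − 1/22 = 21/22 > 0, so some outcome avoids every A_i.

20·p = 1/22 ≈ 0.045; existence CERTIFIED by the union bound.


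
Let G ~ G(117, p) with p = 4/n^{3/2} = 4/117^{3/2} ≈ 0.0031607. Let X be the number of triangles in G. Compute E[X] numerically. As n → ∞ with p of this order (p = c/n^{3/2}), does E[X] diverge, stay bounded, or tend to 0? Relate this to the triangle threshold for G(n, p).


Number of potential triangles: C(117, 3) = 260130.
Each occurs with probability p³ ≈ (0.0031607)³ ≈ 3.1575017e-08.
By linearity: E[X] = C(117, 3)·p³ ≈ 260130 · 3.1575017e-08 ≈ 0.00821.
Since α = 3/2 > 1, p = c/n^{3/2} = o(1/n) is below the triangle threshold p ~ 1/n. Asymptotically E[X] ~ (c³/6)·n^{3(1−α)} = (4³/6)·n^{-1.5} → 0, so by Markov's inequality G has no triangles w.h.p.

E[X] ≈ 0.00821; in regime p = Θ(1/n^{3/2}) E[X] tends to 0 (below the triangle threshold p ~ 1/n).


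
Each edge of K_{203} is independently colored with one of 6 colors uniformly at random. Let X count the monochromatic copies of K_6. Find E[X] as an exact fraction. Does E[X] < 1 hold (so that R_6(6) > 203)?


E[X] = C(203, 6) · 6^{1 − 15} = 90210944670 · 6^{−14} = 90210944670/78364164096.
As a reduced fraction: E[X] = 15035157445/13060694016 ≈ 1.1512.
Is E[X] < 1? NO.
Since E[X] ≥ 1, the first-moment bound is inconclusive at n = 203; it does NOT by itself certify R_6(6) > 203.

E[X] = 15035157445/13060694016 ≈ 1.1512; E[X] ≥ 1; first-moment method inconclusive here.


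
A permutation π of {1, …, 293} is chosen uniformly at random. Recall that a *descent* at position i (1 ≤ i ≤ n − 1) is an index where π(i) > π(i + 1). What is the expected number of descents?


Write X = Σ X_I over i = 1, …, 292, with X_I the indicator of one descent.
There are 292 indicators.
For each fixed i, the pair (π(i), π(i+1)) is a uniformly random ordered pair of distinct values from {1, …, 293}; by symmetry P[π(i) > π(i+1)] = 1/2.
By linearity: E[X] = 292 · (1/2) = (293 − 1) · (1/2) = 146 ≈ 146.00000.

E[X] = 146 = 146.00000.


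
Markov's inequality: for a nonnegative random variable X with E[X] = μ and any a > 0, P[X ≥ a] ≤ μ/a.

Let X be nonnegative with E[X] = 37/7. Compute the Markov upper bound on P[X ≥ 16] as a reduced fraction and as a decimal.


μ = E[X] = 37/7, a = 16.
Markov: P[X ≥ 16] ≤ μ/a = (37/7)/16 = 37/112.
Numerically: ≈ 0.330357.
(Since a = 16 > μ = 5.285714, the bound 37/112 is < 1 and informative.)

P[X ≥ 16] ≤ 37/112 ≈ 0.330357.


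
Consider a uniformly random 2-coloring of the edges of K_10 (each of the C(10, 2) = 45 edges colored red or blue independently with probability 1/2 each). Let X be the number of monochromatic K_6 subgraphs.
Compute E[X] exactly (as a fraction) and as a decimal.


Let X = Σ_S X_S over the C(10, 6) = 210 subsets S of size 6, where X_S = 1 if the K_6 on S is monochromatic.
For a fixed S, the K_6 on S has C(6, 2) = 15 edges. P[all 15 edges red] = (1/2)^15, and likewise for blue, so P[monochromatic] = 2·(1/2)^15 = 2^{1 − 15} = 1/16384.
Summing: E[X] = C(10, 6) · 2^{1 − 15} = 210 · 1/16384 = 105/8192.
Numerically: E[X] ≈ 0.013.

E[X] = C(10,6)·2^(1−C(6,2)) = 105/8192 ≈ 0.013.


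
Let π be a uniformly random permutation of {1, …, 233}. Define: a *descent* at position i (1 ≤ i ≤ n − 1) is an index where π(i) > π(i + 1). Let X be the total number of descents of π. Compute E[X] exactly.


Write X = Σ X_I over i = 1, …, 232, with X_I the indicator of one descent.
There are 232 indicators.
For each fixed i, the pair (π(i), π(i+1)) is a uniformly random ordered pair of distinct values from {1, …, 233}; by symmetry P[π(i) > π(i+1)] = 1/2.
By linearity: E[X] = 232 · (1/2) = (233 − 1) · (1/2) = 116 ≈ 116.00000.

E[X] = 116 = 116.00000.


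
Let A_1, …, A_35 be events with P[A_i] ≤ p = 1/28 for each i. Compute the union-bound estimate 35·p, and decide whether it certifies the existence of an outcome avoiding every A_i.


Union bound: P[∪_{i=1}^{35} A_i] ≤ Σ_i P[A_i] ≤ 35·p = 35·(1/28) = 5/4.
Numerically: 5/4 ≈ 1.25000.
Is 5/4 < 1? NO.
Since the bound 5/4 is ≥ 1, the union bound is uninformative here; it does NOT by itself certify existence.

35·p = 5/4 ≈ 1.25000; existence NOT certified by the union bound.


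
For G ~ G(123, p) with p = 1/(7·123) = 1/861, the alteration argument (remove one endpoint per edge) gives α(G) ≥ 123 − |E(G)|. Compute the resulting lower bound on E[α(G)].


E[|E(G)|] = C(123, 2)·p = 7503 · (1/861) = 61/7.
E[α(G)] ≥ n − E[|E(G)|] = 123 − 61/7 = 800/7.
Numerically: ≈ 114.2857.
(This is only a lower bound; the true E[α(G)] may be larger.)

E[α(G)] ≥ 800/7 ≈ 114.2857.


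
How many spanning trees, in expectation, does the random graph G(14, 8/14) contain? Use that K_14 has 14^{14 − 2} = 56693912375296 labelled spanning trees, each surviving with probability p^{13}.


K_14 has 14^{14 − 2} = 56693912375296 labelled spanning trees.
For each such spanning tree H, let X_H = 1 if all 13 edges of H are present in G. Then P[X_H = 1] = p^{13} = (4/7)^{13} = 67108864/96889010407.
Summing the indicators: E[X] = Σ_H E[X_H] = 56693912375296 · p^{13} = 56693912375296 · 67108864/96889010407 = 274877906944/7.
Numerically: E[X] ≈ 3.927e+10.

E[X] = 56693912375296 · (4/7)^{13} = 274877906944/7 ≈ 3.927e+10.


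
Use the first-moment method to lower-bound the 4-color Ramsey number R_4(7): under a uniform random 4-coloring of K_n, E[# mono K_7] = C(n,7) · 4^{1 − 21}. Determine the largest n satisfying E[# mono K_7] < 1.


We need C(n, 7) · 4^{1 − 21} < 1, i.e. C(n, 7) < 4^{21 − 1} = 1099511627776.
Check values of n near the boundary:
  n = 175: C(175, 7) = 883208107275; 883208107275 < 1099511627776? YES
  n = 176: C(176, 7) = 919790691600; 919790691600 < 1099511627776? YES
  n = 177: C(177, 7) = 957664425960; 957664425960 < 1099511627776? YES
  n = 178: C(178, 7) = 996867063280; 996867063280 < 1099511627776? YES
  n = 179: C(179, 7) = 1037437234460; 1037437234460 < 1099511627776? YES
  n = 180: C(180, 7) = 1079414463600; 1079414463600 < 1099511627776? YES
  n = 181: C(181, 7) = 1122839183400; 1122839183400 < 1099511627776? NO
  n = 182: C(182, 7) = 1167752750736; 1167752750736 < 1099511627776? NO
The largest n with C(n, 7) < 1099511627776 is n = 180 (where E[X] = 67463403975/68719476736 ≈ 0.98172). Hence R_4(7) > 180, i.e. R_4(7) ≥ 181.

Largest n = 180; hence R_4(7) > 180.


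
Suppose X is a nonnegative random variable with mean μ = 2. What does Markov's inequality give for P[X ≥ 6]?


μ = E[X] = 2, a = 6.
Markov: P[X ≥ 6] ≤ μ/a = (2)/6 = 1/3.
Numerically: ≈ 0.333.
(Since a = 6 > μ = 2.000, the bound 1/3 is < 1 and informative.)

P[X ≥ 6] ≤ 1/3 ≈ 0.333.


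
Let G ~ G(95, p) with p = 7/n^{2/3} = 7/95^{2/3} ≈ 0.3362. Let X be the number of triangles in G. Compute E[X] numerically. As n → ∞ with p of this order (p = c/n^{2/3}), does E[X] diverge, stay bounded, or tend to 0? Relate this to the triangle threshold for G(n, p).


Number of potential triangles: C(95, 3) = 138415.
Each occurs with probability p³ ≈ (0.3362)³ ≈ 3.800554e-02.
By linearity: E[X] = C(95, 3)·p³ ≈ 138415 · 3.800554e-02 ≈ 5260.5368.
Since α = 2/3 < 1, p = c/n^{2/3} ≫ 1/n is above the triangle threshold p ~ 1/n. Asymptotically E[X] ~ (c³/6)·n^{3(1−α)} = (7³/6)·n^{1} → ∞; triangles are abundant w.h.p.

E[X] ≈ 5260.5368; in regime p = Θ(1/n^{2/3}) E[X] diverges (above the triangle threshold p ~ 1/n).
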